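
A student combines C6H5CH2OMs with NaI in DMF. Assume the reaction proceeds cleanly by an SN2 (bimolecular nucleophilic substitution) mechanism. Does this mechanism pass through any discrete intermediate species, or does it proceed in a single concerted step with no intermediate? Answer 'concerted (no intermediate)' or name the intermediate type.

The iodide nucleophile donates a lone pair from I to the α-carbon in a backside attack; simultaneously the C–O σ-bond breaks and both of its electrons leave with MsO⁻. One concerted step with inversion of configuration.
All bond changes occur in one transition state; no discrete intermediate is formed.

concerted (no intermediate)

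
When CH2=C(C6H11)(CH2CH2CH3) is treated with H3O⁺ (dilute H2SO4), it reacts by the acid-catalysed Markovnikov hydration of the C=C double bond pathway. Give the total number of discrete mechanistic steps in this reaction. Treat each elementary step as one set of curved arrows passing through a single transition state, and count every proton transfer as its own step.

Step 1: Protonation of the alkene by H3O⁺: the π bond acts as the nucleophile and picks up H⁺, giving the more stable (Markovnikov) tertiary carbocation. H2O is released.
(No 1,2-shift: no single shift to an adjacent carbon would give a more stable cation.)
Step 2: Nucleophilic capture of the cation by H2O produces the protonated alcohol (an oxonium ion).
Step 3: H2O removes a proton from the oxonium oxygen, regenerating H3O⁺ and giving the neutral alcohol.
Total: 3 elementary steps.

3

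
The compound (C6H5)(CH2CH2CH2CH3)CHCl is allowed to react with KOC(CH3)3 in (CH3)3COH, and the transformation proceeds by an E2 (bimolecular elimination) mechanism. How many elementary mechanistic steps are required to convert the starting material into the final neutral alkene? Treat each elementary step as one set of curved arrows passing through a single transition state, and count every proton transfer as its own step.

1

Step 1: Concerted anti-periplanar elimination: (CH3)3CO⁻ abstracts a β-H while Cl⁻ leaves, and the C–H electrons become the new C=C π bond — all in a single transition state.
Total: 1 elementary step.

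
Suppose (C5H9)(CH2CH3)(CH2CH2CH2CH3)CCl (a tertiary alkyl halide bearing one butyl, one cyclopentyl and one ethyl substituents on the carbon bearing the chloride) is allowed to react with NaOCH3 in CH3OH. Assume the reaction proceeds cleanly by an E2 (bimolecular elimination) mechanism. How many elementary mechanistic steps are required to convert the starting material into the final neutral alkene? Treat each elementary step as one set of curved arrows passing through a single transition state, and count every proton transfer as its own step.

Step 1: Concerted anti-periplanar elimination: CH3O⁻ abstracts a β-H while Cl⁻ leaves, and the C–H electrons become the new C=C π bond — all in a single transition state.
Total: 1 elementary step.

1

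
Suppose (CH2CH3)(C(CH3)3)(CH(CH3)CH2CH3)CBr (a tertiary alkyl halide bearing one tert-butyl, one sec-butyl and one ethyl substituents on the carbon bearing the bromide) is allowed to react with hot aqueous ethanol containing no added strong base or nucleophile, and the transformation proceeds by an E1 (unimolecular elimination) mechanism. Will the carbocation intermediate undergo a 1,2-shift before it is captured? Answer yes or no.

no

The first-formed carbocation is tertiary.
No single 1,2-shift to an adjacent carbon would produce a more-substituted cation than the one already present, so no rearrangement occurs.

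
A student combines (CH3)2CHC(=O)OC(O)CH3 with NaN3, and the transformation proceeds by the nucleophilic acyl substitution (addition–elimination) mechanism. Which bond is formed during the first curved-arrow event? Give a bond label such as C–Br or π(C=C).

Step 1: N3⁻ adds to the carbonyl carbon; the C=O π electrons shift onto oxygen and a tetrahedral alkoxide intermediate forms.
The bond formed in this step is the C–N bond.

C–N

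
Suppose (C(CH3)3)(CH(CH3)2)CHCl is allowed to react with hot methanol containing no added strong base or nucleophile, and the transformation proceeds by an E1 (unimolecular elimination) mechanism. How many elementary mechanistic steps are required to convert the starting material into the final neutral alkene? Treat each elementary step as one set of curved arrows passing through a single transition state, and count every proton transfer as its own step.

3

Step 1: The C–Cl bond breaks with both electrons going to the chloride; Cl⁻ leaves and a secondary carbocation remains.
Step 2: A hydride (H with its bonding pair) migrates from the adjacent isopropyl carbon to the cationic centre — a 1,2-hydride shift — upgrading the secondary cation to a tertiary one.
Step 3: A methanol molecule (solvent) deprotonates a β-carbon; as the C–H bond breaks, those electrons form the new alkene π bond.
Total: 3 elementary steps.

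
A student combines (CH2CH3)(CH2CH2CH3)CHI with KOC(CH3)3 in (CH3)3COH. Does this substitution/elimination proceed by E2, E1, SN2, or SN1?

E2

Conditions: a strong/bulky base with a secondary substrate bearing a β-hydrogen.
These conditions are the textbook signature of the E2 pathway.
A strong (often hindered) base removes a β-H in concert with loss of the leaving group — bimolecular elimination.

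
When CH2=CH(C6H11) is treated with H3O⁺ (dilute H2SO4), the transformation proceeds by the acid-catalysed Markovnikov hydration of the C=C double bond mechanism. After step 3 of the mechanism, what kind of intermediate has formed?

oxonium ion

Step 1: Protonation of the alkene by H3O⁺: the π bond acts as the nucleophile and picks up H⁺, giving the more stable (Markovnikov) secondary carbocation. H2O is released.
Step 2: A hydride (H with its bonding pair) migrates from the adjacent cyclohexyl carbon to the cationic centre — a 1,2-hydride shift — upgrading the secondary cation to a tertiary one.
Step 3: A lone pair on the oxygen of H2O attacks the carbocation, forming a C–O bond and an oxonium ion (a protonated alcohol).
After step 3 the species present is an oxonium ion.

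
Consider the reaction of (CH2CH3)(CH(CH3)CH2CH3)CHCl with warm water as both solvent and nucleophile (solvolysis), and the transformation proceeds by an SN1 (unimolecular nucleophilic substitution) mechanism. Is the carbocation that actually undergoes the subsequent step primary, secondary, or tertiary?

tertiary

Step 1: Rate-determining heterolysis of the C–Cl bond gives Cl⁻ and a secondary carbocation.
Step 2: Carbocation rearrangement: a 1,2-hydride shift from the adjacent sec-butyl carbon converts the initially-formed secondary cation into the more stable tertiary cation.
The cation rearranges from secondary to tertiary via a 1,2-hydride shift from the adjacent sec-butyl carbon; the tertiary cation is what reacts next.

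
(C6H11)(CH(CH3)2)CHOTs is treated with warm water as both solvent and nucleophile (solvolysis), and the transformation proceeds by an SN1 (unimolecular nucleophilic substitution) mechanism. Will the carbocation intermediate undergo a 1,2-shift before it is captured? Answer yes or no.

yes

The first-formed carbocation is secondary.
The adjacent cyclohexyl carbon already bears 2 other carbon substituents and has a hydrogen to migrate; after a 1,2-hydride shift from that carbon the positive charge sits on a tertiary centre.
Tertiary is more stable than secondary, so the shift occurs.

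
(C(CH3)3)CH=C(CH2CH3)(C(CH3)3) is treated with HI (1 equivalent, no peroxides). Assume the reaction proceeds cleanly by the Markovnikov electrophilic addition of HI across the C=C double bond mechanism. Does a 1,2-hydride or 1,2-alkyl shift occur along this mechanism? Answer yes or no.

The first-formed carbocation is tertiary.
No single 1,2-shift to an adjacent carbon would produce a more-substituted cation than the one already present, so no rearrangement occurs.

no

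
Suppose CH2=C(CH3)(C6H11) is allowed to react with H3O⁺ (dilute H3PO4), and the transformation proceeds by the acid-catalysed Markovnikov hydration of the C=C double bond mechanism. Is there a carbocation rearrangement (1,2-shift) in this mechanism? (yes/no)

The first-formed carbocation is tertiary.
No single 1,2-shift to an adjacent carbon would produce a more-substituted cation than the one already present, so no rearrangement occurs.

no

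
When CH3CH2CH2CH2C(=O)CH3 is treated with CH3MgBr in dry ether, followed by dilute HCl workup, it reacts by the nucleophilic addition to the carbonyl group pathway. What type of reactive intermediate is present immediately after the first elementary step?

tetrahedral alkoxide intermediate

Step 1: Nucleophilic addition: the carbanion-like carbon of CH3MgBr adds to the carbonyl carbon, pushing the π(C=O) electron pair onto oxygen and giving a tetrahedral alkoxide.
After step 1 the species present is a tetrahedral alkoxide intermediate.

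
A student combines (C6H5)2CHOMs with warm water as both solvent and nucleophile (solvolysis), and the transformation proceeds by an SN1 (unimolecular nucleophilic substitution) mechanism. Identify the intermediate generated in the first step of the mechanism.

Step 1: The C–O bond breaks with both electrons going to the mesylate; MsO⁻ leaves and a secondary carbocation remains.
After step 1 the species present is a secondary carbocation.

secondary carbocation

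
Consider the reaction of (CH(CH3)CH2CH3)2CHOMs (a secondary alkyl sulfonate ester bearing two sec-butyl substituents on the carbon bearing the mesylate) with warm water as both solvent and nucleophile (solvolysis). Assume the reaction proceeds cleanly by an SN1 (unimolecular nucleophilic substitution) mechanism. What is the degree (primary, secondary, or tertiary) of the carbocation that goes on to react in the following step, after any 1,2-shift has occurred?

Step 1: The C–O bond breaks with both electrons going to the mesylate; MsO⁻ leaves and a secondary carbocation remains.
Step 2: A 1,2-hydride shift from the adjacent sec-butyl carbon moves the positive charge from the secondary centre to an adjacent carbon, generating a more stable tertiary carbocation.
The cation rearranges from secondary to tertiary via a 1,2-hydride shift from the adjacent sec-butyl carbon; the tertiary cation is what reacts next.

tertiary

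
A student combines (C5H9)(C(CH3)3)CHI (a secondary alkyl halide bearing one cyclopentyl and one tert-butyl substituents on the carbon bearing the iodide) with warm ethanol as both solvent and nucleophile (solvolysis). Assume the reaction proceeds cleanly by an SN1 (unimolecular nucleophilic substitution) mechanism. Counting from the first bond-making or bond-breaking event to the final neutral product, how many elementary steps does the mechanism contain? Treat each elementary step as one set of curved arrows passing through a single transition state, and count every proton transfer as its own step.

4

Step 1: Unassisted departure of I⁻ (taking the C–I bonding pair) generates a secondary carbocation.
Step 2: Carbocation rearrangement: a 1,2-hydride shift from the adjacent cyclopentyl carbon converts the initially-formed secondary cation into the more stable tertiary cation.
Step 3: Nucleophilic capture: the oxygen of CH3CH2OH bonds to the cationic carbon, producing an oxonium-ion intermediate.
Step 4: Deprotonation of the oxonium oxygen by solvent ethanol yields the neutral ether.
Total: 4 elementary steps.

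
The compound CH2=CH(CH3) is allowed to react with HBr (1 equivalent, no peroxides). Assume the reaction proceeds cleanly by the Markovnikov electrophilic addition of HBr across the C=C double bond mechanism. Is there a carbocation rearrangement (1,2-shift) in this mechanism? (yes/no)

The first-formed carbocation is secondary.
No single 1,2-shift to an adjacent carbon would produce a more-substituted cation than the one already present, so no rearrangement occurs.

no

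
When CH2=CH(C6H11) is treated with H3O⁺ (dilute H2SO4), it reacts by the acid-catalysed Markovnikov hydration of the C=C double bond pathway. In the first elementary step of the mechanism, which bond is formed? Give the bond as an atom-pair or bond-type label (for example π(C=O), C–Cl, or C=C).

C–H

Step 1: The π electrons of the C=C bond attack a proton of H3O⁺; Markovnikov addition places the new C–H on the less-substituted alkene carbon, so the positive charge ends up on the more-substituted carbon — a secondary carbocation. H2O is released.
The bond formed in this step is the C–H bond.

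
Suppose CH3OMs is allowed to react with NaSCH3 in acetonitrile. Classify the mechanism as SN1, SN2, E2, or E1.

SN2

Conditions: a methyl substrate with a strong nucleophile in the polar aprotic solvent acetonitrile.
These conditions are the textbook signature of the SN2 pathway.
An unhindered substrate with a strong nucleophile in a polar aprotic solvent favours one-step backside displacement.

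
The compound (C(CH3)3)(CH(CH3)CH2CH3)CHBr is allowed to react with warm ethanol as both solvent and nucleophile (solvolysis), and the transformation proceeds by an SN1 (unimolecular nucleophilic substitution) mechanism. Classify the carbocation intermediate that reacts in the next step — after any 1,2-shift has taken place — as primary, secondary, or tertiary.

Step 1: Unassisted departure of Br⁻ (taking the C–Br bonding pair) generates a secondary carbocation.
Step 2: A 1,2-hydride shift from the adjacent sec-butyl carbon moves the positive charge from the secondary centre to an adjacent carbon, generating a more stable tertiary carbocation.
The cation rearranges from secondary to tertiary via a 1,2-hydride shift from the adjacent sec-butyl carbon; the tertiary cation is what reacts next.

tertiary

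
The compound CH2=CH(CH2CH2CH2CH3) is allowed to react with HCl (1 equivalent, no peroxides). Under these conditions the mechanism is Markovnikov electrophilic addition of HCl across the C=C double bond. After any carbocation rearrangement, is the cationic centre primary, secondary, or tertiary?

secondary

Step 1: Electrophilic addition begins with the π(C=C) electrons forming a bond to the proton of HCl. Following Markovnikov's rule, the resulting cation is secondary. The H–Cl bond breaks heterolytically, releasing Cl⁻.
No single 1,2-shift to an adjacent carbon would give a more-substituted cation, so no rearrangement occurs.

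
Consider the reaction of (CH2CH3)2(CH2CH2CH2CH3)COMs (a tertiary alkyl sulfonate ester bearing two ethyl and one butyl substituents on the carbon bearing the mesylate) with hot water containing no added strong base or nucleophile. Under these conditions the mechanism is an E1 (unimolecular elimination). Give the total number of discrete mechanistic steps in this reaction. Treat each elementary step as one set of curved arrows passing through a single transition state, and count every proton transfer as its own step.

Step 1: The C–O bond breaks with both electrons going to the mesylate; MsO⁻ leaves and a tertiary carbocation remains.
(No 1,2-shift: no single shift to an adjacent carbon would give a more stable cation.)
Step 2: A water molecule (solvent) deprotonates a β-carbon; as the C–H bond breaks, those electrons form the new alkene π bond.
Total: 2 elementary steps.

2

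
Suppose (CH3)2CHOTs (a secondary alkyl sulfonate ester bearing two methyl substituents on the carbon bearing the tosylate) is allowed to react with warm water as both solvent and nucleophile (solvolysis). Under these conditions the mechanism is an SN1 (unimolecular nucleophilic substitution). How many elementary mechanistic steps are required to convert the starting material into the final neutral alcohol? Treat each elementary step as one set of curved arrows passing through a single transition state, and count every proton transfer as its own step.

Step 1: Unassisted departure of TsO⁻ (taking the C–O bonding pair) generates a secondary carbocation.
(No 1,2-shift: no single shift to an adjacent carbon would give a more stable cation.)
Step 2: A lone pair on the oxygen of H2O attacks the carbocation, forming a new C–O σ-bond and an oxonium ion.
Step 3: A second solvent molecule removes the proton on oxygen, giving the neutral alcohol product.
Total: 3 elementary steps.

3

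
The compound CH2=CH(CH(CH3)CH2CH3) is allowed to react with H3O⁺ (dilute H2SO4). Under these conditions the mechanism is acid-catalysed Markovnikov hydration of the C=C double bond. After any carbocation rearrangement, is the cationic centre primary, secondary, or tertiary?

Step 1: The π electrons of the C=C bond attack a proton of H3O⁺; Markovnikov addition places the new C–H on the less-substituted alkene carbon, so the positive charge ends up on the more-substituted carbon — a secondary carbocation. H2O is released.
Step 2: A 1,2-hydride shift from the adjacent sec-butyl carbon moves the positive charge from the secondary centre to an adjacent carbon, generating a more stable tertiary carbocation.
The cation rearranges from secondary to tertiary via a 1,2-hydride shift from the adjacent sec-butyl carbon; the tertiary cation is what reacts next.

tertiary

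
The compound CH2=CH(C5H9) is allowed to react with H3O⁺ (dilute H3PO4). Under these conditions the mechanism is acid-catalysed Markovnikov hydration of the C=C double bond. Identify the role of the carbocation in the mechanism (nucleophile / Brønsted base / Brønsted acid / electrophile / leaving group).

Step 3: Water acts as the nucleophile: an oxygen lone pair bonds to the cationic carbon, giving an oxonium-ion intermediate.
The carbocation accepts an electron pair into an empty or π* orbital — it is the electrophile.

electrophile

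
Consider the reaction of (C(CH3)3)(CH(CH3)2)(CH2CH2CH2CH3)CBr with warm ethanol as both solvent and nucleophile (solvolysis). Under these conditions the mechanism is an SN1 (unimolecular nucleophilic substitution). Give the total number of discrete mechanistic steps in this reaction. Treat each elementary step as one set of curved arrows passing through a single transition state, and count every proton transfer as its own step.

Step 1: The C–Br bond breaks with both electrons going to the bromide; Br⁻ leaves and a tertiary carbocation remains.
(No 1,2-shift: no single shift to an adjacent carbon would give a more stable cation.)
Step 2: CH3CH2OH donates an oxygen lone pair into the empty p orbital of the cation, giving a protonated ether (an oxonium ion).
Step 3: Deprotonation of the oxonium oxygen by solvent ethanol yields the neutral ether.
Total: 3 elementary steps.

3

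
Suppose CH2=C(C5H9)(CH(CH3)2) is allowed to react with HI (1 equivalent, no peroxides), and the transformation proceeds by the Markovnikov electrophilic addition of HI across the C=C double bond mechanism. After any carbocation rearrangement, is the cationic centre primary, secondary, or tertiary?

tertiary

Step 1: Protonation of the alkene by HI: the π bond acts as the nucleophile and picks up H⁺, giving the more stable (Markovnikov) tertiary carbocation. The H–I bond breaks heterolytically, releasing I⁻.
No single 1,2-shift to an adjacent carbon would give a more-substituted cation, so no rearrangement occurs.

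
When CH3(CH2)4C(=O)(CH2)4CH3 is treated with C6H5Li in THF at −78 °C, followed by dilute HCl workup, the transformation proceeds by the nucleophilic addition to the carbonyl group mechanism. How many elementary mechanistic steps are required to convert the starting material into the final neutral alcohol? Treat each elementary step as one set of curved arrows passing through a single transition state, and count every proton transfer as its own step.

Step 1: Nucleophilic addition: the carbanion-like carbon of C6H5Li adds to the carbonyl carbon, pushing the π(C=O) electron pair onto oxygen and giving a tetrahedral alkoxide.
Step 2: Protonation of the alkoxide by dilute HCl workup furnishes an alcohol.
Total: 2 elementary steps.

2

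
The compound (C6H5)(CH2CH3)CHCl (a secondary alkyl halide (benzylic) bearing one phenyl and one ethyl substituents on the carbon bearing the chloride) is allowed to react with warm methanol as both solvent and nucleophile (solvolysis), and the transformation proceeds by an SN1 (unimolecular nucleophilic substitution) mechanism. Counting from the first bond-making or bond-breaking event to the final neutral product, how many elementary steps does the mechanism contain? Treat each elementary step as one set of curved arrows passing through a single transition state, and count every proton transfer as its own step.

Step 1: The C–Cl bond breaks with both electrons going to the chloride; Cl⁻ leaves and a secondary carbocation remains.
(No 1,2-shift: no single shift to an adjacent carbon would give a more stable cation.)
Step 2: CH3OH donates an oxygen lone pair into the empty p orbital of the cation, giving a protonated ether (an oxonium ion).
Step 3: Deprotonation of the oxonium oxygen by solvent methanol yields the neutral ether.
Total: 3 elementary steps.

3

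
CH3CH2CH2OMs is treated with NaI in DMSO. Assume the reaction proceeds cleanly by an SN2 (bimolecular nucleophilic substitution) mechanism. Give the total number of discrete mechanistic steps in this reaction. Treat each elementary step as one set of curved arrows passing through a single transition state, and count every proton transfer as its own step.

1

Step 1: The iodide nucleophile donates a lone pair from I to the α-carbon in a backside attack; simultaneously the C–O σ-bond breaks and both of its electrons leave with MsO⁻. One concerted step with inversion of configuration.
Total: 1 elementary step.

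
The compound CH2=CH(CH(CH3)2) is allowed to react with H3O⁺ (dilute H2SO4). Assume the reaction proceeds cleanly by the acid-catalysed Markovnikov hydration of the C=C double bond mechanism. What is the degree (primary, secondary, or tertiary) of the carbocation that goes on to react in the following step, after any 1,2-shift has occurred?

tertiary

Step 1: Electrophilic addition begins with the π(C=C) electrons forming a bond to the proton of H3O⁺. Following Markovnikov's rule, the resulting cation is secondary. H2O is released.
Step 2: Carbocation rearrangement: a 1,2-hydride shift from the adjacent isopropyl carbon converts the initially-formed secondary cation into the more stable tertiary cation.
The cation rearranges from secondary to tertiary via a 1,2-hydride shift from the adjacent isopropyl carbon; the tertiary cation is what reacts next.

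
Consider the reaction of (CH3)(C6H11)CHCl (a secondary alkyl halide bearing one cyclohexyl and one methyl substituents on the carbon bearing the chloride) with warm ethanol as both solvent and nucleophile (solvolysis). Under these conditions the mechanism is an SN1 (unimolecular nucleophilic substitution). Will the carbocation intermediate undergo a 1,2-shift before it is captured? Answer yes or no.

yes

The first-formed carbocation is secondary.
The adjacent cyclohexyl carbon already bears 2 other carbon substituents and has a hydrogen to migrate; after a 1,2-hydride shift from that carbon the positive charge sits on a tertiary centre.
Tertiary is more stable than secondary, so the shift occurs.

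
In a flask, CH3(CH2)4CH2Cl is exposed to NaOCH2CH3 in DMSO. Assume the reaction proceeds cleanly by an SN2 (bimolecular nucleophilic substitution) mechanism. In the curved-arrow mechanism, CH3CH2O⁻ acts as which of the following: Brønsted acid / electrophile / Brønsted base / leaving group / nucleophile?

Step 1: The ethoxide nucleophile donates a lone pair from O to the α-carbon in a backside attack; simultaneously the C–Cl σ-bond breaks and both of its electrons leave with Cl⁻. One concerted step with inversion of configuration.
CH3CH2O⁻ donates an electron pair to form a new σ-bond to carbon — it is the nucleophile.

nucleophile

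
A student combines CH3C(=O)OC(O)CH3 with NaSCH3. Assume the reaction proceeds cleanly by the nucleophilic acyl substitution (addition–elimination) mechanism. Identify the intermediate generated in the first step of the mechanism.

Step 1: A lone pair on the S of CH3S⁻ attacks the electrophilic acyl carbon; the π(C=O) electrons move onto oxygen, giving a tetrahedral intermediate.
After step 1 the species present is a tetrahedral intermediate.

tetrahedral intermediate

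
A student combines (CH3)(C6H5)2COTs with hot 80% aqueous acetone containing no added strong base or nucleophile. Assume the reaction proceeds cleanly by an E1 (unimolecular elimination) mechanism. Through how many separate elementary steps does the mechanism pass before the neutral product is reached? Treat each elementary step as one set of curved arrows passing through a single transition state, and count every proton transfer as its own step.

Step 1: Ionisation: the C–O σ-bond cleaves heterolytically; both bonding electrons depart with TsO⁻, leaving a tertiary carbocation at the α-carbon.
(No 1,2-shift: no single shift to an adjacent carbon would give a more stable cation.)
Step 2: A water molecule (solvent) deprotonates a β-carbon; as the C–H bond breaks, those electrons form the new alkene π bond.
Total: 2 elementary steps.

2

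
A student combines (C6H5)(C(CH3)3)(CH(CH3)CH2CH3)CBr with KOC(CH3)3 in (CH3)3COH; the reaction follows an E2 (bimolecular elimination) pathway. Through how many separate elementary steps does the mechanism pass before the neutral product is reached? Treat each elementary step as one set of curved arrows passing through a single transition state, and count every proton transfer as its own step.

1

Step 1: Concerted anti-periplanar elimination: (CH3)3CO⁻ abstracts a β-H while Br⁻ leaves, and the C–H electrons become the new C=C π bond — all in a single transition state.
Total: 1 elementary step.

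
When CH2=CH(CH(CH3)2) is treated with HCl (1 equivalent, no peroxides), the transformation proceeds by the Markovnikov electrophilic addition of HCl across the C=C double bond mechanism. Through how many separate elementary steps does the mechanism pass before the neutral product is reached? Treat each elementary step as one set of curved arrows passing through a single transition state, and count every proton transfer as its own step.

Step 1: The π electrons of the C=C bond attack a proton of HCl; Markovnikov addition places the new C–H on the less-substituted alkene carbon, so the positive charge ends up on the more-substituted carbon — a secondary carbocation. The H–Cl bond breaks heterolytically, releasing Cl⁻.
Step 2: A hydride (H with its bonding pair) migrates from the adjacent isopropyl carbon to the cationic centre — a 1,2-hydride shift — upgrading the secondary cation to a tertiary one.
Step 3: Nucleophilic attack by Cl⁻ on the carbocation completes the addition, giving R–Cl.
Total: 3 elementary steps.

3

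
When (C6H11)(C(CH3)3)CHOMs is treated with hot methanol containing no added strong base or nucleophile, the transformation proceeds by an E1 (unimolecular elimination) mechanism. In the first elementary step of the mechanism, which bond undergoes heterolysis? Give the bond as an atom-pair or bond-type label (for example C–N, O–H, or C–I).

C–O

Step 1: Unassisted departure of MsO⁻ (taking the C–O bonding pair) generates a secondary carbocation.
The bond broken in this step is the C–O bond.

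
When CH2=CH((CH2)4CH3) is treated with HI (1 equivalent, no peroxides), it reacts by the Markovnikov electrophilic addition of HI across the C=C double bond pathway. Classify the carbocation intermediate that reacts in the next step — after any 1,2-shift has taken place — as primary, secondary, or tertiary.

Step 1: The π electrons of the C=C bond attack a proton of HI; Markovnikov addition places the new C–H on the less-substituted alkene carbon, so the positive charge ends up on the more-substituted carbon — a secondary carbocation. The H–I bond breaks heterolytically, releasing I⁻.
No single 1,2-shift to an adjacent carbon would give a more-substituted cation, so no rearrangement occurs.

secondary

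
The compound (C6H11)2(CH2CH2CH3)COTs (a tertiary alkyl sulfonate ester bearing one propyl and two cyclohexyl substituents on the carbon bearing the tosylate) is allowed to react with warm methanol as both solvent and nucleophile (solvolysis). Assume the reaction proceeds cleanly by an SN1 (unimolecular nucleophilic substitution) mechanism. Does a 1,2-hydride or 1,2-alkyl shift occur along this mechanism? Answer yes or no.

The first-formed carbocation is tertiary.
No single 1,2-shift to an adjacent carbon would produce a more-substituted cation than the one already present, so no rearrangement occurs.

no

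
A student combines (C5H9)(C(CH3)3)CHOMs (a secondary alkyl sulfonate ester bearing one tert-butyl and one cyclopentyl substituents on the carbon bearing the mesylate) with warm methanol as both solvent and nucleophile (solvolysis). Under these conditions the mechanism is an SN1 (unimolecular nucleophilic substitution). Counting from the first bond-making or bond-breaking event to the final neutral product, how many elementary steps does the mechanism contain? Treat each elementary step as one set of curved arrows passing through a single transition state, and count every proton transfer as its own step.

4

Step 1: Ionisation: the C–O σ-bond cleaves heterolytically; both bonding electrons depart with MsO⁻, leaving a secondary carbocation at the α-carbon.
Step 2: A 1,2-hydride shift from the adjacent cyclopentyl carbon moves the positive charge from the secondary centre to an adjacent carbon, generating a more stable tertiary carbocation.
Step 3: Nucleophilic capture: the oxygen of CH3OH bonds to the cationic carbon, producing an oxonium-ion intermediate.
Step 4: Proton transfer from the O–H of the oxonium ion to a solvent molecule delivers the neutral ether.
Total: 4 elementary steps.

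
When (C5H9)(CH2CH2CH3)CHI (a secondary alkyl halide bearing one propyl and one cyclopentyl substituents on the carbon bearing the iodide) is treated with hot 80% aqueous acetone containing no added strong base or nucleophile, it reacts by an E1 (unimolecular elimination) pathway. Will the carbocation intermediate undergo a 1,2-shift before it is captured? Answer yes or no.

The first-formed carbocation is secondary.
The adjacent cyclopentyl carbon already bears 2 other carbon substituents and has a hydrogen to migrate; after a 1,2-hydride shift from that carbon the positive charge sits on a tertiary centre.
Tertiary is more stable than secondary, so the shift occurs.

yes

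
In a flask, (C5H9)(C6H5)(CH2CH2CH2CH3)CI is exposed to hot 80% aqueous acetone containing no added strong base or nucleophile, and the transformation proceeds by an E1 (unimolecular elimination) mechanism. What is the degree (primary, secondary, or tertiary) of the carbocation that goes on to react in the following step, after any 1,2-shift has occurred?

tertiary

Step 1: The C–I bond breaks with both electrons going to the iodide; I⁻ leaves and a tertiary carbocation remains.
No single 1,2-shift to an adjacent carbon would give a more-substituted cation, so no rearrangement occurs.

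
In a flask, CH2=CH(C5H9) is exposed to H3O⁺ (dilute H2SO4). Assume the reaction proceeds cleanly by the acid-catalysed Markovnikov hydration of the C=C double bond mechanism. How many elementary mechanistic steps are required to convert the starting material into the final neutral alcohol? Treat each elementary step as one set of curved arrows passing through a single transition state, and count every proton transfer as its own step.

4

Step 1: Protonation of the alkene by H3O⁺: the π bond acts as the nucleophile and picks up H⁺, giving the more stable (Markovnikov) secondary carbocation. H2O is released.
Step 2: A 1,2-hydride shift from the adjacent cyclopentyl carbon moves the positive charge from the secondary centre to an adjacent carbon, generating a more stable tertiary carbocation.
Step 3: Nucleophilic capture of the cation by H2O produces the protonated alcohol (an oxonium ion).
Step 4: Deprotonation of the oxonium ion by a water molecule delivers the neutral alcohol and regenerates the acid catalyst.
Total: 4 elementary steps.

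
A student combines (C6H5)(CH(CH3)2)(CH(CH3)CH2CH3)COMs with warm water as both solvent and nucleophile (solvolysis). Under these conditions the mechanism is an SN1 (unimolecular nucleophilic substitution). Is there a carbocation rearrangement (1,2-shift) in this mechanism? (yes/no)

The first-formed carbocation is tertiary.
No single 1,2-shift to an adjacent carbon would produce a more-substituted cation than the one already present, so no rearrangement occurs.

no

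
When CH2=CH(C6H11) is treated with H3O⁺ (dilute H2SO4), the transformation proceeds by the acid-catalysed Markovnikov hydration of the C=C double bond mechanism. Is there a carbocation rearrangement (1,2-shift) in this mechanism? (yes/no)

The first-formed carbocation is secondary.
The adjacent cyclohexyl carbon already bears 2 other carbon substituents and has a hydrogen to migrate; after a 1,2-hydride shift from that carbon the positive charge sits on a tertiary centre.
Tertiary is more stable than secondary, so the shift occurs.

yes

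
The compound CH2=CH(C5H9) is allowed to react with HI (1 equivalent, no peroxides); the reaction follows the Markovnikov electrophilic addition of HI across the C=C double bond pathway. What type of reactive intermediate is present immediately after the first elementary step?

Step 1: The π electrons of the C=C bond attack a proton of HI; Markovnikov addition places the new C–H on the less-substituted alkene carbon, so the positive charge ends up on the more-substituted carbon — a secondary carbocation. The H–I bond breaks heterolytically, releasing I⁻.
After step 1 the species present is a secondary carbocation.

secondary carbocation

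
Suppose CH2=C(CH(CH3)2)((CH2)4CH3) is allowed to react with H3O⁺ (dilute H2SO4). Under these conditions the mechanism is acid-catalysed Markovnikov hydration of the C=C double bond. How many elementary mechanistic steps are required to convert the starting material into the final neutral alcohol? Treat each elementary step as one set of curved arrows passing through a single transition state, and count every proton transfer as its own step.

Step 1: Protonation of the alkene by H3O⁺: the π bond acts as the nucleophile and picks up H⁺, giving the more stable (Markovnikov) tertiary carbocation. H2O is released.
(No 1,2-shift: no single shift to an adjacent carbon would give a more stable cation.)
Step 2: A lone pair on the oxygen of H2O attacks the carbocation, forming a C–O bond and an oxonium ion (a protonated alcohol).
Step 3: H2O removes a proton from the oxonium oxygen, regenerating H3O⁺ and giving the neutral alcohol.
Total: 3 elementary steps.

3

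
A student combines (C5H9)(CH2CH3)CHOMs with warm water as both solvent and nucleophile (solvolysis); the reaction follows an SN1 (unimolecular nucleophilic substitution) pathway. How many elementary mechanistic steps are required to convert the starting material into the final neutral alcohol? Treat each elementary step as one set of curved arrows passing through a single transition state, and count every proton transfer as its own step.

Step 1: The C–O bond breaks with both electrons going to the mesylate; MsO⁻ leaves and a secondary carbocation remains.
Step 2: A hydride (H with its bonding pair) migrates from the adjacent cyclopentyl carbon to the cationic centre — a 1,2-hydride shift — upgrading the secondary cation to a tertiary one.
Step 3: H2O donates an oxygen lone pair into the empty p orbital of the cation, giving a protonated alcohol (an oxonium ion).
Step 4: Deprotonation of the oxonium oxygen by solvent water yields the neutral alcohol.
Total: 4 elementary steps.

4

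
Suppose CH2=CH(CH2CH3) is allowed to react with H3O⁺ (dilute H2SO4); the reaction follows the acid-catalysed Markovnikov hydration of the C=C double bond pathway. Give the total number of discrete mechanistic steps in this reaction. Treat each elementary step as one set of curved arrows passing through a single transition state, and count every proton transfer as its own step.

Step 1: Electrophilic addition begins with the π(C=C) electrons forming a bond to the proton of H3O⁺. Following Markovnikov's rule, the resulting cation is secondary. H2O is released.
(No 1,2-shift: no single shift to an adjacent carbon would give a more stable cation.)
Step 2: Nucleophilic capture of the cation by H2O produces the protonated alcohol (an oxonium ion).
Step 3: Deprotonation of the oxonium ion by a water molecule delivers the neutral alcohol and regenerates the acid catalyst.
Total: 3 elementary steps.

3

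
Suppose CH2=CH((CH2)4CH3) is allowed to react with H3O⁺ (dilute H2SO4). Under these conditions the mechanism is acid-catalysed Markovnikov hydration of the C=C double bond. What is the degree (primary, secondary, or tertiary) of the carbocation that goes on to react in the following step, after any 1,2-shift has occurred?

secondary

Step 1: Protonation of the alkene by H3O⁺: the π bond acts as the nucleophile and picks up H⁺, giving the more stable (Markovnikov) secondary carbocation. H2O is released.
No single 1,2-shift to an adjacent carbon would give a more-substituted cation, so no rearrangement occurs.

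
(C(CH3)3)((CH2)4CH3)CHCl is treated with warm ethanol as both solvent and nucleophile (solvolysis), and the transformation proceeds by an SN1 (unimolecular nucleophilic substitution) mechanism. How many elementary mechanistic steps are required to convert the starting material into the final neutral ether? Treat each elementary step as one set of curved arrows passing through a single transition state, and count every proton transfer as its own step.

4

Step 1: Unassisted departure of Cl⁻ (taking the C–Cl bonding pair) generates a secondary carbocation.
Step 2: Carbocation rearrangement: a 1,2-methyl shift from the adjacent tert-butyl carbon converts the initially-formed secondary cation into the more stable tertiary cation.
Step 3: Nucleophilic capture: the oxygen of CH3CH2OH bonds to the cationic carbon, producing an oxonium-ion intermediate.
Step 4: A second solvent molecule removes the proton on oxygen, giving the neutral ether product.
Total: 4 elementary steps.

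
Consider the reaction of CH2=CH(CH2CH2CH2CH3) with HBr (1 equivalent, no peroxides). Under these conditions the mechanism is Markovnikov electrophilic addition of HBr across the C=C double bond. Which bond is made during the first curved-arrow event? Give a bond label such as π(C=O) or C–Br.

Step 1: The π electrons of the C=C bond attack a proton of HBr; Markovnikov addition places the new C–H on the less-substituted alkene carbon, so the positive charge ends up on the more-substituted carbon — a secondary carbocation. The H–Br bond breaks heterolytically, releasing Br⁻.
The bond formed in this step is the C–H bond.

C–H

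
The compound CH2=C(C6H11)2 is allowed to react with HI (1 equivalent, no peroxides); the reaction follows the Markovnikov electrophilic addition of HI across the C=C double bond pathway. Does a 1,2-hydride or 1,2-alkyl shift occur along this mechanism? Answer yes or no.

no

The first-formed carbocation is tertiary.
No single 1,2-shift to an adjacent carbon would produce a more-substituted cation than the one already present, so no rearrangement occurs.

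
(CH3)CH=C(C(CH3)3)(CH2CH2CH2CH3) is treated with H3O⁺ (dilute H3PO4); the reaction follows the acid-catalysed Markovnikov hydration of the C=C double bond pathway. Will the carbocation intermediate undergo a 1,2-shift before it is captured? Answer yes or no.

no

The first-formed carbocation is tertiary.
No single 1,2-shift to an adjacent carbon would produce a more-substituted cation than the one already present, so no rearrangement occurs.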